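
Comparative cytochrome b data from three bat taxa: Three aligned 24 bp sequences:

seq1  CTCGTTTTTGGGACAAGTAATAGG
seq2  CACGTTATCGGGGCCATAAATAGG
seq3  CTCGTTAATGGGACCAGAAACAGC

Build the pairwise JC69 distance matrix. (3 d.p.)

d(seq1,seq2) = 0.369, d(seq1,seq3) = 0.304, d(seq2,seq3) = 0.369

seq1–seq2: 7/24 sites differ → p ≈ 0.291667, d = −0.75 ln(1 − 0.388889) = 0.369358 ≈ 0.369.
seq1–seq3: 6/24 sites differ → p = 0.25, d = −0.75 ln(1 − 0.333333) = 0.304098 ≈ 0.304.
seq2–seq3: 7/24 sites differ → p ≈ 0.291667, d = −0.75 ln(1 − 0.388889) = 0.369358 ≈ 0.369.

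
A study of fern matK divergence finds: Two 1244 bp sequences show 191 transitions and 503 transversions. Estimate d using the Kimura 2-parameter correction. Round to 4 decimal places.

P = 191/1244 ≈ 0.153537 and Q = 503/1244 ≈ 0.404341.
Under the Kimura two-parameter model, d = −½ ln(1 − 2P − Q) − ¼ ln(1 − 2Q).
1 − 2P − Q = 0.288585, giving −½ ln(0.288585) = 0.621383.
1 − 2Q = 0.191318, giving −¼ ln(0.191318) = 0.413455.
d = 0.621383 + 0.413455 = 1.034838.

1.0348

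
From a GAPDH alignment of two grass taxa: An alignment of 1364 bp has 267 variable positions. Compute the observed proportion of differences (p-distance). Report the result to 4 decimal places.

p = 267/1364 = 0.195747… ≈ 0.1957 (to 4 d.p.).

0.1957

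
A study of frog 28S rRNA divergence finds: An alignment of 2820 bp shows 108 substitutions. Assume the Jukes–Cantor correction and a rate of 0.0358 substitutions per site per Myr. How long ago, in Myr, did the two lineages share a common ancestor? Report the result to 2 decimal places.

0.55

p = 108/2820 ≈ 0.038298.
d = −(3/4) ln(1 − 4p/3) = −0.75 ln(1 − 0.051064) = −0.75 ln(0.948936)
  = −0.75 × (-0.052414) = 0.039311 substitutions/site.
Under a molecular clock d = 2μt, so t = d/(2μ) = 0.039311 / (2 × 0.0358) = 0.55 Myr.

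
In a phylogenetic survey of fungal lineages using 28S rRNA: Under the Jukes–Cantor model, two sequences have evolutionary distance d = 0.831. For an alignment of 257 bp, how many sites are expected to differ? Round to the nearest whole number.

129

Invert JC69: p = (3/4)(1 − e^(−4d/3)) = 0.75 × (1 − e^(-1.108)) = 0.75 × (1 − 0.330219) = 0.502336.
Expected differing sites = pL ≈ 0.502336 × 257 = 129.100352 ≈ 129.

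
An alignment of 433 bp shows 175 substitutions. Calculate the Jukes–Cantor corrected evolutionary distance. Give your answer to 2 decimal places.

p = 175/433 ≈ 0.404157.
d = −(3/4) ln(1 − 4p/3) = −0.75 ln(1 − 0.538876) = −0.75 ln(0.461124)
  = −0.75 × (-0.774088) = 0.580566 substitutions/site.

0.58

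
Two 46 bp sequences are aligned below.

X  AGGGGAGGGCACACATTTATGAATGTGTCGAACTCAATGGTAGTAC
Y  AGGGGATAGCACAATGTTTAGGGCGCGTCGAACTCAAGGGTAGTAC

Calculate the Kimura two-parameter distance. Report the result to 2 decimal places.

Of 46 sites, 5 differences are transitions and 7 are transversions, so P = 5/46 ≈ 0.108696 and Q = 7/46 ≈ 0.152174.
Under the Kimura two-parameter model, d = −½ ln(1 − 2P − Q) − ¼ ln(1 − 2Q).
1 − 2P − Q = 0.630434, giving −½ ln(0.630434) = 0.230673.
1 − 2Q = 0.695652, giving −¼ ln(0.695652) = 0.090726.
d = 0.230673 + 0.090726 = 0.321399.

0.32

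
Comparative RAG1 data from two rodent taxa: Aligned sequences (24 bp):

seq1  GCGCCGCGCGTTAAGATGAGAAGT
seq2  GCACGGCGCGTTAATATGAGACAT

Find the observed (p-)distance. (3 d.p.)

The sequences differ at 5 of 24 positions (sites 3, 5, 15, 22, 23).
p = 5/24 = 0.208333… ≈ 0.208 (to 3 d.p.).

0.208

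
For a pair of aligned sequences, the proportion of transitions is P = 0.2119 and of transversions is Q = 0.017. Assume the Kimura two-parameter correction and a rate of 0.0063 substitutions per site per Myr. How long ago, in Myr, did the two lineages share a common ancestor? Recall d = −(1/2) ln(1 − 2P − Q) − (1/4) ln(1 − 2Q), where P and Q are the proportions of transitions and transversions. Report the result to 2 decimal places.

23.75

Under the Kimura two-parameter model, d = −½ ln(1 − 2P − Q) − ¼ ln(1 − 2Q).
1 − 2P − Q = 0.5592, giving −½ ln(0.5592) = 0.290624.
1 − 2Q = 0.966, giving −¼ ln(0.966) = 0.008648.
d = 0.290624 + 0.008648 = 0.299272.
Under a molecular clock d = 2μt, so t = d/(2μ) = 0.299272 / (2 × 0.0063) = 23.75 Myr.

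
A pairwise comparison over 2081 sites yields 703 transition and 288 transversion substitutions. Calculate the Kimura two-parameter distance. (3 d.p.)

0.922

P = 703/2081 ≈ 0.337818 and Q = 288/2081 ≈ 0.138395.
Under the Kimura two-parameter model, d = −½ ln(1 − 2P − Q) − ¼ ln(1 − 2Q).
1 − 2P − Q = 0.185969, giving −½ ln(0.185969) = 0.841088.
1 − 2Q = 0.72321, giving −¼ ln(0.72321) = 0.081014.
d = 0.841088 + 0.081014 = 0.922102.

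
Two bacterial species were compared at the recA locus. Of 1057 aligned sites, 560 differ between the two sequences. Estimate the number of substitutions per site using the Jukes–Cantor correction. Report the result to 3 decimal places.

0.919

p = 560/1057 ≈ 0.529801.
d = −(3/4) ln(1 − 4p/3) = −0.75 ln(1 − 0.706401) = −0.75 ln(0.293599)
  = −0.75 × (-1.225540) = 0.919155 substitutions/site.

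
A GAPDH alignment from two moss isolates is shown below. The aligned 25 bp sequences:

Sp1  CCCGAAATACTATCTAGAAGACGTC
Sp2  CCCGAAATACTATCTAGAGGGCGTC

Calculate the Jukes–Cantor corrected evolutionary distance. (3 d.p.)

0.085

The sequences differ at 2 of 25 sites (19, 21), so p = 2/25 = 0.08.
d = −(3/4) ln(1 − 4p/3) = −0.75 ln(1 − 0.106667) = −0.75 ln(0.893333)
  = −0.75 × (-0.112796) = 0.084597 substitutions/site.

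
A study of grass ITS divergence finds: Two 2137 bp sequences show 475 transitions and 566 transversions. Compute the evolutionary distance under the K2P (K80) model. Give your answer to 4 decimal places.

0.8065

P = 475/2137 ≈ 0.222274 and Q = 566/2137 ≈ 0.264857.
Under the Kimura two-parameter model, d = −½ ln(1 − 2P − Q) − ¼ ln(1 − 2Q).
1 − 2P − Q = 0.290595, giving −½ ln(0.290595) = 0.617912.
1 − 2Q = 0.470286, giving −¼ ln(0.470286) = 0.188604.
d = 0.617912 + 0.188604 = 0.806516.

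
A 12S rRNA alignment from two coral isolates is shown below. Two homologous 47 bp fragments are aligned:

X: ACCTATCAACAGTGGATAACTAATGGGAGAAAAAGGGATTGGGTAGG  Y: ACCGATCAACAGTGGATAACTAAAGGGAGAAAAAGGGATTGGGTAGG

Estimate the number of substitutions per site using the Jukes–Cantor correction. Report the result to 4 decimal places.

The sequences differ at 2 of 47 sites (4, 24), so p = 2/47 ≈ 0.042553.
d = −(3/4) ln(1 − 4p/3) = −0.75 ln(1 − 0.056737) = −0.75 ln(0.943263)
  = −0.75 × (-0.058410) = 0.043808 substitutions/site.

0.0438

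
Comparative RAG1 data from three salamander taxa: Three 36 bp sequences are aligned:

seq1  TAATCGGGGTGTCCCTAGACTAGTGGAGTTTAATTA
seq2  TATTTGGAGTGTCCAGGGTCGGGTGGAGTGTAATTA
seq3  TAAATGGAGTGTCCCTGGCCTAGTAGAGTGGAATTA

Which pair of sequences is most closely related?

seq1 and seq3

seq1–seq2: 10/36 differ, p = 0.278, d = 0.347.
seq1–seq3: 8/36 differ, p = 0.222, d = 0.264.
seq2–seq3: 9/36 differ, p = 0.250, d = 0.304.
The smallest distance is between seq1 and seq3.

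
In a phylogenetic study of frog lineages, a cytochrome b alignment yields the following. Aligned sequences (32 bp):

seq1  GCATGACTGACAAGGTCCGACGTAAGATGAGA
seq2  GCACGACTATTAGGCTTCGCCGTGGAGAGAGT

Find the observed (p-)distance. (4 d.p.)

0.4375

The sequences differ at 14 of 32 positions.
p = 14/32 = 0.4375.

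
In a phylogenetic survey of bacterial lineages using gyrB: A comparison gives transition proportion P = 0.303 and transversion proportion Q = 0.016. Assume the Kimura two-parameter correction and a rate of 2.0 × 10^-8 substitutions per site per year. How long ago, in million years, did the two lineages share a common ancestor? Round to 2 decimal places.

12.36

Under the Kimura two-parameter model, d = −½ ln(1 − 2P − Q) − ¼ ln(1 − 2Q).
1 − 2P − Q = 0.378, giving −½ ln(0.378) = 0.486431.
1 − 2Q = 0.968, giving −¼ ln(0.968) = 0.008131.
d = 0.486431 + 0.008131 = 0.494562.
Under a molecular clock d = 2μt, so t = d/(2μ) = 0.494562 / (2 × 2.0 × 10^-8) = 12.36 million years.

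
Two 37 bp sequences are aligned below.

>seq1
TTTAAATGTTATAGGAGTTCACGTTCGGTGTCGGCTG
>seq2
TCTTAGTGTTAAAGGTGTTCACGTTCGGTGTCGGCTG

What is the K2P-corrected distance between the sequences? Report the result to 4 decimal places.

0.1491

Of 37 sites, 2 differences are transitions and 3 are transversions, so P = 2/37 ≈ 0.054054 and Q = 3/37 ≈ 0.081081.
Under the Kimura two-parameter model, d = −½ ln(1 − 2P − Q) − ¼ ln(1 − 2Q).
1 − 2P − Q = 0.810811, giving −½ ln(0.810811) = 0.104860.
1 − 2Q = 0.837838, giving −¼ ln(0.837838) = 0.044233.
d = 0.104860 + 0.044233 = 0.149093.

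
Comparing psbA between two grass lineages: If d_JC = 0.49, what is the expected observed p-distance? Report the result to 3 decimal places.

0.360

p = (3/4)(1 − e^(−4d/3)) = 0.75 × (1 − e^(-0.653333)) = 0.75 × (1 − 0.520309) = 0.359768.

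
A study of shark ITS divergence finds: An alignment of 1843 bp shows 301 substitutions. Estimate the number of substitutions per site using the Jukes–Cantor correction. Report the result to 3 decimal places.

0.184

p = 301/1843 ≈ 0.163321.
d = −(3/4) ln(1 − 4p/3) = −0.75 ln(1 − 0.217761) = −0.75 ln(0.782239)
  = −0.75 × (-0.245595) = 0.184196 substitutions/site.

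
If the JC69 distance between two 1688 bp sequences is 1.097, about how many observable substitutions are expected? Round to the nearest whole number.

973

Invert JC69: p = (3/4)(1 − e^(−4d/3)) = 0.75 × (1 − e^(-1.462667)) = 0.75 × (1 − 0.231618) = 0.576287.
Expected differing sites = pL ≈ 0.576287 × 1688 = 972.772456 ≈ 973.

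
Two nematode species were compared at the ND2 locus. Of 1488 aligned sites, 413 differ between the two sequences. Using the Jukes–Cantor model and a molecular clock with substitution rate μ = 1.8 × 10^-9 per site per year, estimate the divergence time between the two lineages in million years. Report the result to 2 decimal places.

p = 413/1488 ≈ 0.277554.
d = −(3/4) ln(1 − 4p/3) = −0.75 ln(1 − 0.370072) = −0.75 ln(0.629928)
  = −0.75 × (-0.462150) = 0.346613 substitutions/site.
Under a molecular clock d = 2μt, so t = d/(2μ) = 0.346613 / (2 × 1.8 × 10^-9) = 96.28 million years.

96.28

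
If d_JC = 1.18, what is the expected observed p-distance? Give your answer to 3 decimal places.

0.594

p = (3/4)(1 − e^(−4d/3)) = 0.75 × (1 − e^(-1.573333)) = 0.75 × (1 − 0.207353) = 0.594485.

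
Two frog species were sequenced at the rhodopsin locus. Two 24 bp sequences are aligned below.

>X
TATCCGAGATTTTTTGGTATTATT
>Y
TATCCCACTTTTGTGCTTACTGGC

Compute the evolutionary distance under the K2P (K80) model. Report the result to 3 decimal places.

Of 24 sites, 3 differences are transitions and 8 are transversions, so P = 3/24 = 0.125 and Q = 8/24 ≈ 0.333333.
Under the Kimura two-parameter model, d = −½ ln(1 − 2P − Q) − ¼ ln(1 − 2Q).
1 − 2P − Q = 0.416667, giving −½ ln(0.416667) = 0.437734.
1 − 2Q = 0.333334, giving −¼ ln(0.333334) = 0.274653.
d = 0.437734 + 0.274653 = 0.712387.

0.712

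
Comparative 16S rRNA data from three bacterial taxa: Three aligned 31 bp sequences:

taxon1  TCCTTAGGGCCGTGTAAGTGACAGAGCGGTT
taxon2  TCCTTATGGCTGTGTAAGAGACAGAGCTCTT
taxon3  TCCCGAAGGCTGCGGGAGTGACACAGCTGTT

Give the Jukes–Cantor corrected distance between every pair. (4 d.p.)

taxon1–taxon2: 5/31 sites differ → p ≈ 0.16129, d = −0.75 ln(1 − 0.215053) = 0.181604 ≈ 0.1816.
taxon1–taxon3: 9/31 sites differ → p ≈ 0.290323, d = −0.75 ln(1 − 0.387097) = 0.367161 ≈ 0.3672.
taxon2–taxon3: 9/31 sites differ → p ≈ 0.290323, d = −0.75 ln(1 − 0.387097) = 0.367161 ≈ 0.3672.

d(taxon1,taxon2) = 0.1816, d(taxon1,taxon3) = 0.3672, d(taxon2,taxon3) = 0.3672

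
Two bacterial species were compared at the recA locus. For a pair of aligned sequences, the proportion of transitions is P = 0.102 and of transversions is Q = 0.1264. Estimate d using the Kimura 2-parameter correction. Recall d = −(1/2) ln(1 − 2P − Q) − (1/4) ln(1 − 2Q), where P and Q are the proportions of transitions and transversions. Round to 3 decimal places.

Under the Kimura two-parameter model, d = −½ ln(1 − 2P − Q) − ¼ ln(1 − 2Q).
1 − 2P − Q = 0.6696, giving −½ ln(0.6696) = 0.200537.
1 − 2Q = 0.7472, giving −¼ ln(0.7472) = 0.072856.
d = 0.200537 + 0.072856 = 0.273393.

0.273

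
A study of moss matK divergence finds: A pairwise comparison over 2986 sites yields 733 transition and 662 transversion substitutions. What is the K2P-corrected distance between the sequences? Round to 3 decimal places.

0.770

P = 733/2986 ≈ 0.245479 and Q = 662/2986 ≈ 0.221701.
Under the Kimura two-parameter model, d = −½ ln(1 − 2P − Q) − ¼ ln(1 − 2Q).
1 − 2P − Q = 0.287341, giving −½ ln(0.287341) = 0.623543.
1 − 2Q = 0.556598, giving −¼ ln(0.556598) = 0.146478.
d = 0.623543 + 0.146478 = 0.770021.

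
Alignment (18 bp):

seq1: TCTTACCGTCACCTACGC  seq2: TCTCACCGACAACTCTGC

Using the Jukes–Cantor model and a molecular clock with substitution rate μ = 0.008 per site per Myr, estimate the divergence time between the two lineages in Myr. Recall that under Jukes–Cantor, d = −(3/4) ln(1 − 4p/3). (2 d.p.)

The sequences differ at 5 of 18 sites (4, 9, 12, 15, 16), so p = 5/18 ≈ 0.277778.
d = −(3/4) ln(1 − 4p/3) = −0.75 ln(1 − 0.370371) = −0.75 ln(0.629629)
  = −0.75 × (-0.462625) = 0.346969 substitutions/site.
Under a molecular clock d = 2μt, so t = d/(2μ) = 0.346969 / (2 × 0.008) = 21.69 Myr.

21.69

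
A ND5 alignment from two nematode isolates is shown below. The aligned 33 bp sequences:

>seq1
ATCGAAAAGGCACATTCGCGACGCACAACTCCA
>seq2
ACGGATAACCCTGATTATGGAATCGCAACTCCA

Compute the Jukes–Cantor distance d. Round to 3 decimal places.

0.559

The sequences differ at 13 of 33 sites, so p = 13/33 ≈ 0.393939.
d = −(3/4) ln(1 − 4p/3) = −0.75 ln(1 − 0.525252) = −0.75 ln(0.474748)
  = −0.75 × (-0.744971) = 0.558728 substitutions/site.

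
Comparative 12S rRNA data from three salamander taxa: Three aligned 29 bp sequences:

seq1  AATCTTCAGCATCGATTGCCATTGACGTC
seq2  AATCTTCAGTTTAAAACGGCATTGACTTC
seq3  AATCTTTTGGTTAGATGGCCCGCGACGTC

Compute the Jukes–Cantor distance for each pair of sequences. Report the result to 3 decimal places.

seq1–seq2: 8/29 sites differ → p ≈ 0.275862, d = −0.75 ln(1 − 0.367816) = 0.343931 ≈ 0.344.
seq1–seq3: 9/29 sites differ → p ≈ 0.310345, d = −0.75 ln(1 − 0.413793) = 0.400562 ≈ 0.401.
seq2–seq3: 11/29 sites differ → p ≈ 0.37931, d = −0.75 ln(1 − 0.505747) = 0.528531 ≈ 0.529.

d(seq1,seq2) = 0.344, d(seq1,seq3) = 0.401, d(seq2,seq3) = 0.529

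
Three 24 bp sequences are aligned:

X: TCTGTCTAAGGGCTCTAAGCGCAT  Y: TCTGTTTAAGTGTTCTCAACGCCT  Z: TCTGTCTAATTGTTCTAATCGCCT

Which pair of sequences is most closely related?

Y and Z

X–Y: 6/24 differ, p = 0.250, d = 0.304.
X–Z: 5/24 differ, p = 0.208, d = 0.244.
Y–Z: 4/24 differ, p = 0.167, d = 0.188.
The smallest distance is between Y and Z.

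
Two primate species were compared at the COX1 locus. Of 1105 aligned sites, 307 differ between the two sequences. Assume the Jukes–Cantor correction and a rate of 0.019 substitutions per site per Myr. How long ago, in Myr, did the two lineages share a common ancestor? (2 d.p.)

p = 307/1105 ≈ 0.277828.
d = −(3/4) ln(1 − 4p/3) = −0.75 ln(1 − 0.370437) = −0.75 ln(0.629563)
  = −0.75 × (-0.462729) = 0.347047 substitutions/site.
Under a molecular clock d = 2μt, so t = d/(2μ) = 0.347047 / (2 × 0.019) = 9.13 Myr.

9.13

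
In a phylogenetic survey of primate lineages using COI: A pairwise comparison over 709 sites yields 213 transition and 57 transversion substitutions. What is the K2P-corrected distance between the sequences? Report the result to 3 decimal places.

0.615

P = 213/709 ≈ 0.300423 and Q = 57/709 ≈ 0.080395.
Under the Kimura two-parameter model, d = −½ ln(1 − 2P − Q) − ¼ ln(1 − 2Q).
1 − 2P − Q = 0.318759, giving −½ ln(0.318759) = 0.571660.
1 − 2Q = 0.83921, giving −¼ ln(0.83921) = 0.043824.
d = 0.571660 + 0.043824 = 0.615484.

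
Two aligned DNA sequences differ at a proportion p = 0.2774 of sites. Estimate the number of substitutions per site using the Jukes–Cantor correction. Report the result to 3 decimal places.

d = −(3/4) ln(1 − 4p/3) = −0.75 ln(1 − 0.369867) = −0.75 ln(0.630133)
  = −0.75 × (-0.461824) = 0.346368 substitutions/site.

0.346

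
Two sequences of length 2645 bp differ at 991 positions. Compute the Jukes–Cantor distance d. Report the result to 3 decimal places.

p = 991/2645 ≈ 0.374669.
d = −(3/4) ln(1 − 4p/3) = −0.75 ln(1 − 0.499559) = −0.75 ln(0.500441)
  = −0.75 × (-0.692266) = 0.519200 substitutions/site.

0.519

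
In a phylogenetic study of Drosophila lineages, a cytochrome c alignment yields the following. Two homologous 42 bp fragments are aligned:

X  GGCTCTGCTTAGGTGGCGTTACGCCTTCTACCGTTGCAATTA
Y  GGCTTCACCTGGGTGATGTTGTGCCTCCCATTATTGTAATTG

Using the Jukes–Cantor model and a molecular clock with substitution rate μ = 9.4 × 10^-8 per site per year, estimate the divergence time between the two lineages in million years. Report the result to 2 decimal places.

The sequences differ at 16 of 42 sites, so p = 16/42 ≈ 0.380952.
d = −(3/4) ln(1 − 4p/3) = −0.75 ln(1 − 0.507936) = −0.75 ln(0.492064)
  = −0.75 × (-0.709146) = 0.531860 substitutions/site.
Under a molecular clock d = 2μt, so t = d/(2μ) = 0.531860 / (2 × 9.4 × 10^-8) = 2.83 million years.

2.83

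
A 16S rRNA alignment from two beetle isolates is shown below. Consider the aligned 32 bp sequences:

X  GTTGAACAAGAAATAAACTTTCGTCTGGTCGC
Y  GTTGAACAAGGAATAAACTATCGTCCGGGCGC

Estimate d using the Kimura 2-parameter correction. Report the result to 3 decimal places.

0.137

Of 32 sites, 2 differences are transitions and 2 are transversions, so P = 2/32 = 0.0625 and Q = 2/32 = 0.0625.
Under the Kimura two-parameter model, d = −½ ln(1 − 2P − Q) − ¼ ln(1 − 2Q).
1 − 2P − Q = 0.8125, giving −½ ln(0.8125) = 0.103820.
1 − 2Q = 0.875, giving −¼ ln(0.875) = 0.033383.
d = 0.103820 + 0.033383 = 0.137203.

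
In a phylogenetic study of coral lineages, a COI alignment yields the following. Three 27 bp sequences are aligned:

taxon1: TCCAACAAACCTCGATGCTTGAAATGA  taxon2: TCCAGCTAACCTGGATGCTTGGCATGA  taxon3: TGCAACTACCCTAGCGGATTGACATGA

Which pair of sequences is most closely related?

taxon1 and taxon2

taxon1–taxon2: 5/27 differ, p = 0.185, d = 0.213.
taxon1–taxon3: 8/27 differ, p = 0.296, d = 0.377.
taxon2–taxon3: 8/27 differ, p = 0.296, d = 0.377.
The smallest distance is between taxon1 and taxon2.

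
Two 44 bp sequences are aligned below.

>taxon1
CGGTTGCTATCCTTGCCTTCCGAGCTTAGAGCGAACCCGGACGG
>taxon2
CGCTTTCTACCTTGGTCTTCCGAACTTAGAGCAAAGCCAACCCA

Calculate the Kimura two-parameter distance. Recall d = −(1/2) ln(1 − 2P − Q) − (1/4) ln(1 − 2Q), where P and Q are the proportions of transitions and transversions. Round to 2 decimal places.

0.43

Of 44 sites, 8 differences are transitions and 6 are transversions, so P = 8/44 ≈ 0.181818 and Q = 6/44 ≈ 0.136364.
Under the Kimura two-parameter model, d = −½ ln(1 − 2P − Q) − ¼ ln(1 − 2Q).
1 − 2P − Q = 0.5, giving −½ ln(0.5) = 0.346574.
1 − 2Q = 0.727272, giving −¼ ln(0.727272) = 0.079614.
d = 0.346574 + 0.079614 = 0.426188.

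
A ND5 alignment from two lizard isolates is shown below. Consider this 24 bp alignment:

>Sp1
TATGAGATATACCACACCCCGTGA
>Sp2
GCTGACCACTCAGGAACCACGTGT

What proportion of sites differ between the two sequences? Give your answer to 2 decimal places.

0.54

The sequences differ at 13 of 24 positions.
p = 13/24 = 0.541666… ≈ 0.54 (to 2 d.p.).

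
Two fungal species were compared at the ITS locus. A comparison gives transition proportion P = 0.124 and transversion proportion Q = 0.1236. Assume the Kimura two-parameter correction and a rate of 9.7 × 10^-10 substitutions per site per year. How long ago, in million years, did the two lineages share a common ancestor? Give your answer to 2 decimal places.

156.33

Under the Kimura two-parameter model, d = −½ ln(1 − 2P − Q) − ¼ ln(1 − 2Q).
1 − 2P − Q = 0.6284, giving −½ ln(0.6284) = 0.232289.
1 − 2Q = 0.7528, giving −¼ ln(0.7528) = 0.070989.
d = 0.232289 + 0.070989 = 0.303278.
Under a molecular clock d = 2μt, so t = d/(2μ) = 0.303278 / (2 × 9.7 × 10^-10) = 156.33 million years.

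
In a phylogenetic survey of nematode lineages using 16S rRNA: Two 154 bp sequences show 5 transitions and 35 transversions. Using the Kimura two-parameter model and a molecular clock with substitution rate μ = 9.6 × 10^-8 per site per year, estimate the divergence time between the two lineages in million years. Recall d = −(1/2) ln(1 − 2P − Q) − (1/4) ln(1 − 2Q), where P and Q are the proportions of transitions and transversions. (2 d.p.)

1.69

P = 5/154 ≈ 0.032468 and Q = 35/154 ≈ 0.227273.
Under the Kimura two-parameter model, d = −½ ln(1 − 2P − Q) − ¼ ln(1 − 2Q).
1 − 2P − Q = 0.707791, giving −½ ln(0.707791) = 0.172803.
1 − 2Q = 0.545454, giving −¼ ln(0.545454) = 0.151534.
d = 0.172803 + 0.151534 = 0.324337.
Under a molecular clock d = 2μt, so t = d/(2μ) = 0.324337 / (2 × 9.6 × 10^-8) = 1.69 million years.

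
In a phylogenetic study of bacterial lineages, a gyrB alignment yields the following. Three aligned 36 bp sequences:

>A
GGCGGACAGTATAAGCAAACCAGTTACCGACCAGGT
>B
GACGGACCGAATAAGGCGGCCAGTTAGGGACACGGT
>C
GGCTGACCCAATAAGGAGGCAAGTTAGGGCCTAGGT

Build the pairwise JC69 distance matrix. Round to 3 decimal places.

d(A,B) = 0.392, d(A,C) = 0.441, d(B,C) = 0.264

A–B: 11/36 sites differ → p ≈ 0.305556, d = −0.75 ln(1 − 0.407408) = 0.392437 ≈ 0.392.
A–C: 12/36 sites differ → p ≈ 0.333333, d = −0.75 ln(1 − 0.444444) = 0.440839 ≈ 0.441.
B–C: 8/36 sites differ → p ≈ 0.222222, d = −0.75 ln(1 − 0.296296) = 0.263548 ≈ 0.264.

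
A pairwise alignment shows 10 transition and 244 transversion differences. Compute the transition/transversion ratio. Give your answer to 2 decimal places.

R = 10/244 = 0.040983… ≈ 0.04 (to 2 d.p.).

0.04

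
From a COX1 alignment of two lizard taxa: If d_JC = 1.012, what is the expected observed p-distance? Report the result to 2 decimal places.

0.56

p = (3/4)(1 − e^(−4d/3)) = 0.75 × (1 − e^(-1.349333)) = 0.75 × (1 − 0.259413) = 0.555440.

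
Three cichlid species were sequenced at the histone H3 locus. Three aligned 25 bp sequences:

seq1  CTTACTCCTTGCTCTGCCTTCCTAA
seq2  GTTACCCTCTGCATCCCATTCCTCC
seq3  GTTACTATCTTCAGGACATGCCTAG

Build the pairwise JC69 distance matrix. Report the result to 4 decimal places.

seq1–seq2: 11/25 sites differ → p = 0.44, d = −0.75 ln(1 − 0.586667) = 0.662626 ≈ 0.6626.
seq1–seq3: 12/25 sites differ → p = 0.48, d = −0.75 ln(1 − 0.64) = 0.766238 ≈ 0.7662.
seq2–seq3: 9/25 sites differ → p = 0.36, d = −0.75 ln(1 − 0.48) = 0.490445 ≈ 0.4904.

d(seq1,seq2) = 0.6626, d(seq1,seq3) = 0.7662, d(seq2,seq3) = 0.4904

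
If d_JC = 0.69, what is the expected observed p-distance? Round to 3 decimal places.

0.451

p = (3/4)(1 − e^(−4d/3)) = 0.75 × (1 − e^(-0.92)) = 0.75 × (1 − 0.398519) = 0.451111.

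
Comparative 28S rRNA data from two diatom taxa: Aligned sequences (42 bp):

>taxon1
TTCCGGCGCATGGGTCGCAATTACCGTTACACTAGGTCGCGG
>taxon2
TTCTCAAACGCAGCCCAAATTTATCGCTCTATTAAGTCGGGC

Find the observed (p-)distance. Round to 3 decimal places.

The sequences differ at 21 of 42 positions.
p = 21/42 = 0.500.

0.500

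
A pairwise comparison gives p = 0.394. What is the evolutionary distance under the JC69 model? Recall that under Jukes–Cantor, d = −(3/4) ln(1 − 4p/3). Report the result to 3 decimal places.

d = −(3/4) ln(1 − 4p/3) = −0.75 ln(1 − 0.525333) = −0.75 ln(0.474667)
  = −0.75 × (-0.745142) = 0.558857 substitutions/site.

0.559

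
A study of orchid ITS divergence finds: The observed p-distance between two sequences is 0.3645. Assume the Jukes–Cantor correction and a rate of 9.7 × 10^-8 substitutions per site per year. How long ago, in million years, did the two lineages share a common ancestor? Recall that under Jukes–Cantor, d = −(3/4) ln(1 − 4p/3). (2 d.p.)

2.57

d = −(3/4) ln(1 − 4p/3) = −0.75 ln(1 − 0.486) = −0.75 ln(0.514)
  = −0.75 × (-0.665532) = 0.499149 substitutions/site.
Under a molecular clock d = 2μt, so t = d/(2μ) = 0.499149 / (2 × 9.7 × 10^-8) = 2.57 million years.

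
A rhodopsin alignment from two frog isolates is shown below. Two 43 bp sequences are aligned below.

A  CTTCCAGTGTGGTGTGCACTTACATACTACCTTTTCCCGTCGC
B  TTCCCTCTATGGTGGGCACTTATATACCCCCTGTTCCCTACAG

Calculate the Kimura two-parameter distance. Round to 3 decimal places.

Of 43 sites, 6 differences are transitions and 8 are transversions, so P = 6/43 ≈ 0.139535 and Q = 8/43 ≈ 0.186047.
Under the Kimura two-parameter model, d = −½ ln(1 − 2P − Q) − ¼ ln(1 − 2Q).
1 − 2P − Q = 0.534883, giving −½ ln(0.534883) = 0.312854.
1 − 2Q = 0.627906, giving −¼ ln(0.627906) = 0.116341.
d = 0.312854 + 0.116341 = 0.429195.

0.429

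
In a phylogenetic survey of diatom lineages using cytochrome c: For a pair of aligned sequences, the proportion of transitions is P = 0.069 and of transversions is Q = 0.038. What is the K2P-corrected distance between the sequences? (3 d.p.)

0.117

Under the Kimura two-parameter model, d = −½ ln(1 − 2P − Q) − ¼ ln(1 − 2Q).
1 − 2P − Q = 0.824, giving −½ ln(0.824) = 0.096792.
1 − 2Q = 0.924, giving −¼ ln(0.924) = 0.019761.
d = 0.096792 + 0.019761 = 0.116553.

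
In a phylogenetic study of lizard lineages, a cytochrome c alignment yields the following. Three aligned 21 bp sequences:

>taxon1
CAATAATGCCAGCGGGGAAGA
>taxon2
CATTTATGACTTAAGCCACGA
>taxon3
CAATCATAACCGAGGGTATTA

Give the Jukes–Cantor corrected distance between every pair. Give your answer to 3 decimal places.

taxon1–taxon2: 10/21 sites differ → p ≈ 0.47619, d = −0.75 ln(1 − 0.63492) = 0.755729 ≈ 0.756.
taxon1–taxon3: 8/21 sites differ → p ≈ 0.380952, d = −0.75 ln(1 − 0.507936) = 0.531860 ≈ 0.532.
taxon2–taxon3: 10/21 sites differ → p ≈ 0.47619, d = −0.75 ln(1 − 0.63492) = 0.755729 ≈ 0.756.

d(taxon1,taxon2) = 0.756, d(taxon1,taxon3) = 0.532, d(taxon2,taxon3) = 0.756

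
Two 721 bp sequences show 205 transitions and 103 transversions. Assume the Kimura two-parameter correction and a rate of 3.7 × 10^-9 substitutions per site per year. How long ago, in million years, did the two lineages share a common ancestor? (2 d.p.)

95.36

P = 205/721 ≈ 0.284327 and Q = 103/721 ≈ 0.142857.
Under the Kimura two-parameter model, d = −½ ln(1 − 2P − Q) − ¼ ln(1 − 2Q).
1 − 2P − Q = 0.288489, giving −½ ln(0.288489) = 0.621549.
1 − 2Q = 0.714286, giving −¼ ln(0.714286) = 0.084118.
d = 0.621549 + 0.084118 = 0.705667.
Under a molecular clock d = 2μt, so t = d/(2μ) = 0.705667 / (2 × 3.7 × 10^-9) = 95.36 million years.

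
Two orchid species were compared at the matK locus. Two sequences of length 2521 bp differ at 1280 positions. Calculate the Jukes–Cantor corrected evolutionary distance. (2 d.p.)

p = 1280/2521 ≈ 0.507735.
d = −(3/4) ln(1 − 4p/3) = −0.75 ln(1 − 0.67698) = −0.75 ln(0.32302)
  = −0.75 × (-1.130041) = 0.847531 substitutions/site.

0.85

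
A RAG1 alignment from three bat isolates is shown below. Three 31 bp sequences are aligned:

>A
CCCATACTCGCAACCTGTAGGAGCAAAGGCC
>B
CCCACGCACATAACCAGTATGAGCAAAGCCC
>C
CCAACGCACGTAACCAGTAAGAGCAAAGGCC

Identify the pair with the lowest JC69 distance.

A–B: 8/31 differ, p = 0.258, d = 0.316.
A–C: 7/31 differ, p = 0.226, d = 0.269.
B–C: 4/31 differ, p = 0.129, d = 0.142.
The smallest distance is between B and C.

B and C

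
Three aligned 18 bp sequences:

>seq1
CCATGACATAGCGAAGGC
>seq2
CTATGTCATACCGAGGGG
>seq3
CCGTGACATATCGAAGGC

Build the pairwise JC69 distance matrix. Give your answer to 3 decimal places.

d(seq1,seq2) = 0.347, d(seq1,seq3) = 0.120, d(seq2,seq3) = 0.441

seq1–seq2: 5/18 sites differ → p ≈ 0.277778, d = −0.75 ln(1 − 0.370371) = 0.346968 ≈ 0.347.
seq1–seq3: 2/18 sites differ → p ≈ 0.111111, d = −0.75 ln(1 − 0.148148) = 0.120257 ≈ 0.120.
seq2–seq3: 6/18 sites differ → p ≈ 0.333333, d = −0.75 ln(1 − 0.444444) = 0.440839 ≈ 0.441.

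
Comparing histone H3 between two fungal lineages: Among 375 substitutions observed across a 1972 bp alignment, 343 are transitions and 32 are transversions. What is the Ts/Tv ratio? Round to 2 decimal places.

R = 343/32 = 10.71875 ≈ 10.72 (to 2 d.p.).

10.72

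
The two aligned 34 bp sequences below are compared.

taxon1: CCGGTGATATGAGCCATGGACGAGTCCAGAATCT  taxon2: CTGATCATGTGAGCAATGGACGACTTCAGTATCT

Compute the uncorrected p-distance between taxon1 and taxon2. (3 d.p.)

The sequences differ at 8 of 34 positions (sites 2, 4, 6, 9, 15, 24, 26, 30).
p = 8/34 = 0.235294… ≈ 0.235 (to 3 d.p.).

0.235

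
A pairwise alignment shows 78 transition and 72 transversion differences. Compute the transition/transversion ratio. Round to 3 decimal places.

1.083

R = 78/72 = 1.083333… ≈ 1.083 (to 3 d.p.).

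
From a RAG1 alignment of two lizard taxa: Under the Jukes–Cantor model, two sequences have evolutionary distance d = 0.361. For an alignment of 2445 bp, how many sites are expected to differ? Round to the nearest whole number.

701

Invert JC69: p = (3/4)(1 − e^(−4d/3)) = 0.75 × (1 − e^(-0.481333)) = 0.75 × (1 − 0.617959) = 0.286531.
Expected differing sites = pL ≈ 0.286531 × 2445 = 700.568295 ≈ 701.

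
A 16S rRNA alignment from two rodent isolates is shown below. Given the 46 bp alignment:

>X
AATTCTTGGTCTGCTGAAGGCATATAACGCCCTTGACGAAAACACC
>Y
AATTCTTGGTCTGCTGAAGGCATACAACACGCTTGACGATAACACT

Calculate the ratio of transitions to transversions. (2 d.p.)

1.50

Transitions are A↔G and C↔T; transversions are all other mismatches.
Transitions: 3. Transversions: 2.
R = 3/2 = 1.50.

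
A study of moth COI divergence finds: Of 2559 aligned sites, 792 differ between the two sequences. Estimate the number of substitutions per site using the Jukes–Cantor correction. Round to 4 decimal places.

0.3991

p = 792/2559 ≈ 0.309496.
d = −(3/4) ln(1 − 4p/3) = −0.75 ln(1 − 0.412661) = −0.75 ln(0.587339)
  = −0.75 × (-0.532153) = 0.399115 substitutions/site.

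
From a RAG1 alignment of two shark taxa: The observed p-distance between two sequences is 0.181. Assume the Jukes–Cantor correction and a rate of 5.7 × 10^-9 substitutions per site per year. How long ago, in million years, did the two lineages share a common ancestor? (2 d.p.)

18.17

d = −(3/4) ln(1 − 4p/3) = −0.75 ln(1 − 0.241333) = −0.75 ln(0.758667)
  = −0.75 × (-0.276192) = 0.207144 substitutions/site.
Under a molecular clock d = 2μt, so t = d/(2μ) = 0.207144 / (2 × 5.7 × 10^-9) = 18.17 million years.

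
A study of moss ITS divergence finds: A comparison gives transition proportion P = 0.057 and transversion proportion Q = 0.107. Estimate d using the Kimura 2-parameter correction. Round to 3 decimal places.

Under the Kimura two-parameter model, d = −½ ln(1 − 2P − Q) − ¼ ln(1 − 2Q).
1 − 2P − Q = 0.779, giving −½ ln(0.779) = 0.124872.
1 − 2Q = 0.786, giving −¼ ln(0.786) = 0.060200.
d = 0.124872 + 0.060200 = 0.185072.

0.185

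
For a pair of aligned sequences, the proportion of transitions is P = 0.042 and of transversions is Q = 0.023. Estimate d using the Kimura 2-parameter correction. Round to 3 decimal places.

Under the Kimura two-parameter model, d = −½ ln(1 − 2P − Q) − ¼ ln(1 − 2Q).
1 − 2P − Q = 0.893, giving −½ ln(0.893) = 0.056584.
1 − 2Q = 0.954, giving −¼ ln(0.954) = 0.011773.
d = 0.056584 + 0.011773 = 0.068357.

0.068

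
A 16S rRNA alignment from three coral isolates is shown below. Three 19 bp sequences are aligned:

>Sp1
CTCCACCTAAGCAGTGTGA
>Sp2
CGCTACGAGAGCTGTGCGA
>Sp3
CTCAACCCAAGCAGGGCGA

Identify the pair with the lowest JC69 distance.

Sp1–Sp2: 7/19 differ, p = 0.368, d = 0.507.
Sp1–Sp3: 4/19 differ, p = 0.211, d = 0.247.
Sp2–Sp3: 7/19 differ, p = 0.368, d = 0.507.
The smallest distance is between Sp1 and Sp3.

Sp1 and Sp3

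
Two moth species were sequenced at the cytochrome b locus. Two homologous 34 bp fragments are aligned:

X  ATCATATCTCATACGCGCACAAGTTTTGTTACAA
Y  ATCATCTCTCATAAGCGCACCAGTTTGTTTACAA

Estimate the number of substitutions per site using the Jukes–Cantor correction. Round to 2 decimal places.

The sequences differ at 5 of 34 sites (6, 14, 21, 27, 28), so p = 5/34 ≈ 0.147059.
d = −(3/4) ln(1 − 4p/3) = −0.75 ln(1 − 0.196079) = −0.75 ln(0.803921)
  = −0.75 × (-0.218254) = 0.163691 substitutions/site.

0.16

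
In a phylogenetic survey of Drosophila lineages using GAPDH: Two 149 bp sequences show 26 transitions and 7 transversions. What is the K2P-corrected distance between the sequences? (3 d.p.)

P = 26/149 ≈ 0.174497 and Q = 7/149 ≈ 0.04698.
Under the Kimura two-parameter model, d = −½ ln(1 − 2P − Q) − ¼ ln(1 − 2Q).
1 − 2P − Q = 0.604026, giving −½ ln(0.604026) = 0.252069.
1 − 2Q = 0.90604, giving −¼ ln(0.90604) = 0.024668.
d = 0.252069 + 0.024668 = 0.276737.

0.277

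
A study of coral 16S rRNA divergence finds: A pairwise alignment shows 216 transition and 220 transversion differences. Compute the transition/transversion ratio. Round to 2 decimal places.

R = 216/220 = 0.981818… ≈ 0.98 (to 2 d.p.).

0.98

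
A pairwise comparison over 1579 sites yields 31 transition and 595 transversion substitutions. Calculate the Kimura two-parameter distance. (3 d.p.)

0.619

P = 31/1579 ≈ 0.019633 and Q = 595/1579 ≈ 0.376821.
Under the Kimura two-parameter model, d = −½ ln(1 − 2P − Q) − ¼ ln(1 − 2Q).
1 − 2P − Q = 0.583913, giving −½ ln(0.583913) = 0.269002.
1 − 2Q = 0.246358, giving −¼ ln(0.246358) = 0.350242.
d = 0.269002 + 0.350242 = 0.619244.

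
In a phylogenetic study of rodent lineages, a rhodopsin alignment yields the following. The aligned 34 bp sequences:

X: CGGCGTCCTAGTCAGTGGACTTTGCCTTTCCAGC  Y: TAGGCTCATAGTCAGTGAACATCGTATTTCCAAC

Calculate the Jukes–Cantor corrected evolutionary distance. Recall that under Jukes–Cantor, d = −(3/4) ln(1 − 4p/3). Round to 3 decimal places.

The sequences differ at 11 of 34 sites, so p = 11/34 ≈ 0.323529.
d = −(3/4) ln(1 − 4p/3) = −0.75 ln(1 − 0.431372) = −0.75 ln(0.568628)
  = −0.75 × (-0.564529) = 0.423397 substitutions/site.

0.423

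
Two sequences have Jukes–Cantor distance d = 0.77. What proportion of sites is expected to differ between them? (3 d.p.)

0.481

p = (3/4)(1 − e^(−4d/3)) = 0.75 × (1 − e^(-1.026667)) = 0.75 × (1 − 0.358199) = 0.481351.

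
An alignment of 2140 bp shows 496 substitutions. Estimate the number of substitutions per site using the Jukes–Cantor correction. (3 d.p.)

0.277

p = 496/2140 ≈ 0.231776.
d = −(3/4) ln(1 − 4p/3) = −0.75 ln(1 − 0.309035) = −0.75 ln(0.690965)
  = −0.75 × (-0.369666) = 0.277250 substitutions/site.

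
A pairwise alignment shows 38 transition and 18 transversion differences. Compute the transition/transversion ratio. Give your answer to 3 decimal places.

R = 38/18 = 2.111111… ≈ 2.111 (to 3 d.p.).

2.111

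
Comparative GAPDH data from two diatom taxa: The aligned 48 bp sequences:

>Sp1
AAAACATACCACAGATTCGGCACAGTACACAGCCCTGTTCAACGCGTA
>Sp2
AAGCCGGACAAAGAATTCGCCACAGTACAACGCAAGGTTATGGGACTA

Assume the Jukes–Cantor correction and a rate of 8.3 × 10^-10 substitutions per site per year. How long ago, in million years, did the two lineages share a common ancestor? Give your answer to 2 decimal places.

366.38

The sequences differ at 20 of 48 sites, so p = 20/48 ≈ 0.416667.
d = −(3/4) ln(1 − 4p/3) = −0.75 ln(1 − 0.555556) = −0.75 ln(0.444444)
  = −0.75 × (-0.810931) = 0.608198 substitutions/site.
Under a molecular clock d = 2μt, so t = d/(2μ) = 0.608198 / (2 × 8.3 × 10^-10) = 366.38 million years.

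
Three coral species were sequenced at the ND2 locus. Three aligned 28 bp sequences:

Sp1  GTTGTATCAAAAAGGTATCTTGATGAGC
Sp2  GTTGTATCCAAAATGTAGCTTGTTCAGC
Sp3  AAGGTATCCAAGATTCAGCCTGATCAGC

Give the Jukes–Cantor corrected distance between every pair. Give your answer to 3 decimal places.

Sp1–Sp2: 5/28 sites differ → p ≈ 0.178571, d = −0.75 ln(1 − 0.238095) = 0.203950 ≈ 0.204.
Sp1–Sp3: 11/28 sites differ → p ≈ 0.392857, d = −0.75 ln(1 − 0.523809) = 0.556452 ≈ 0.556.
Sp2–Sp3: 8/28 sites differ → p ≈ 0.285714, d = −0.75 ln(1 − 0.380952) = 0.359679 ≈ 0.360.

d(Sp1,Sp2) = 0.204, d(Sp1,Sp3) = 0.556, d(Sp2,Sp3) = 0.360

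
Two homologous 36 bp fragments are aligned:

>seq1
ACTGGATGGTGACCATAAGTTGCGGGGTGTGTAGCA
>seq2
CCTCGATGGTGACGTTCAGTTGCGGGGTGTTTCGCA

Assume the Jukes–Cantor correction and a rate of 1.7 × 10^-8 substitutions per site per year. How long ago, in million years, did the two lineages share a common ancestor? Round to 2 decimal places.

6.62

The sequences differ at 7 of 36 sites (1, 4, 14, 15, 17, 31, 33), so p = 7/36 ≈ 0.194444.
d = −(3/4) ln(1 − 4p/3) = −0.75 ln(1 − 0.259259) = −0.75 ln(0.740741)
  = −0.75 × (-0.300104) = 0.225078 substitutions/site.
Under a molecular clock d = 2μt, so t = d/(2μ) = 0.225078 / (2 × 1.7 × 10^-8) = 6.62 million years.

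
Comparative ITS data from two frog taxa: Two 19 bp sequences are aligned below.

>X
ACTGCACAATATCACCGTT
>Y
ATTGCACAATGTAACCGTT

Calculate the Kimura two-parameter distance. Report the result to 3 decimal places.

0.180

Of 19 sites, 2 differences are transitions and 1 are transversions, so P = 2/19 ≈ 0.105263 and Q = 1/19 ≈ 0.052632.
Under the Kimura two-parameter model, d = −½ ln(1 − 2P − Q) − ¼ ln(1 − 2Q).
1 − 2P − Q = 0.736842, giving −½ ln(0.736842) = 0.152691.
1 − 2Q = 0.894736, giving −¼ ln(0.894736) = 0.027807.
d = 0.152691 + 0.027807 = 0.180498.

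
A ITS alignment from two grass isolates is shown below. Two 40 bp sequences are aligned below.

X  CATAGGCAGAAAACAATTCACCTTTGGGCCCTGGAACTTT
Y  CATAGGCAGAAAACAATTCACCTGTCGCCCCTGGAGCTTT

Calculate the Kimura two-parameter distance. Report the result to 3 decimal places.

0.107

Of 40 sites, 1 differences are transitions and 3 are transversions, so P = 1/40 = 0.025 and Q = 3/40 = 0.075.
Under the Kimura two-parameter model, d = −½ ln(1 − 2P − Q) − ¼ ln(1 − 2Q).
1 − 2P − Q = 0.875, giving −½ ln(0.875) = 0.066766.
1 − 2Q = 0.85, giving −¼ ln(0.85) = 0.040630.
d = 0.066766 + 0.040630 = 0.107396.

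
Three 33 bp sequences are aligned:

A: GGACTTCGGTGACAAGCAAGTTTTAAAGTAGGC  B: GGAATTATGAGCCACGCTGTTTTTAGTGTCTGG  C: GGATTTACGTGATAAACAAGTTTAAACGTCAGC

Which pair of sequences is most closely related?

A–B: 14/33 differ, p = 0.424, d = 0.625.
A–C: 9/33 differ, p = 0.273, d = 0.339.
B–C: 15/33 differ, p = 0.455, d = 0.699.
The smallest distance is between A and C.

A and C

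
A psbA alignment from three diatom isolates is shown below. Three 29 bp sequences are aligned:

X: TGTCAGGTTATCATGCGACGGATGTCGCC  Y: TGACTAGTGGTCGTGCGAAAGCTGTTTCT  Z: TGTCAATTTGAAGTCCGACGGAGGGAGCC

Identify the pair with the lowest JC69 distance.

X and Z

X–Y: 12/29 differ, p = 0.414, d = 0.602.
X–Z: 10/29 differ, p = 0.345, d = 0.462.
Y–Z: 15/29 differ, p = 0.517, d = 0.878.
The smallest distance is between X and Z.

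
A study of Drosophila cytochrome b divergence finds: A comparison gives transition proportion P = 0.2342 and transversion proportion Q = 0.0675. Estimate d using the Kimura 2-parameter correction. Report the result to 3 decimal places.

0.420

Under the Kimura two-parameter model, d = −½ ln(1 − 2P − Q) − ¼ ln(1 − 2Q).
1 − 2P − Q = 0.4641, giving −½ ln(0.4641) = 0.383828.
1 − 2Q = 0.865, giving −¼ ln(0.865) = 0.036256.
d = 0.383828 + 0.036256 = 0.420084.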